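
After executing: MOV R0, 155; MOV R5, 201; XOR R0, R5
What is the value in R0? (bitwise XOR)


Register state trace:
  MOV R0, 155  → R0 = 155 (0b10011011)
  MOV R5, 201  → R5 = 201 (0b11001001)
  XOR R0, R5  → R0 = 155 XOR 201 = 82 (0b01010010)
Final: R0 = 82

82


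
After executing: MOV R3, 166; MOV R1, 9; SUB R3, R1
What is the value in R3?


Register state trace:
  MOV R3, 166  → R3 = 166
  MOV R1, 9  → R1 = 9
  SUB R3, R1  → R3 = 166 - 9 = 157
Final: R3 = 157

157


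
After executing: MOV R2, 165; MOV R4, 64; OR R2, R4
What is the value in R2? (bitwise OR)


Register state trace:
  MOV R2, 165  → R2 = 165 (0b10100101)
  MOV R4, 64  → R4 = 64 (0b01000000)
  OR R2, R4   → R2 = 165 OR 64 = 229 (0b11100101)
Final: R2 = 229

229


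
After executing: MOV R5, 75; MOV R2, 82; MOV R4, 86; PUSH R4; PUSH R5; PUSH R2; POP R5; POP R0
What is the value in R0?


Stack trace (top is rightmost):
  MOV R5, 75  → R5 = 75
  MOV R2, 82  → R2 = 82
  MOV R4, 86  → R4 = 86
  PUSH R4  → stack: [86]
  PUSH R5  → stack: [86, 75]
  PUSH R2  → stack: [86, 75, 82]
  POP R5  → R5 = 82, stack: [86, 75]
  POP R0  → R0 = 75, stack: [86]
Final: R0 = 75

75


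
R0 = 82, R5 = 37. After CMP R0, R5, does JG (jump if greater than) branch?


Trace:
  R0 = 82, R5 = 37
  CMP R0, R5  → compares 82 vs 37
  JG checks: is 82 greater than 37?
  82 > 37, so condition is true
Branch taken: Yes

Yes


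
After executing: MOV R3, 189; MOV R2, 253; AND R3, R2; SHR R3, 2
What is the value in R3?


Register state trace:
  MOV R3, 189  → R3 = 189 (0b10111101)
  MOV R2, 253  → R2 = 253 (0b11111101)
  AND R3, R2  → R3 = 189 AND 253 = 189 (0b10111101)
  SHR R3, 2  → R3 = 189 >> 2 = 47
Final: R3 = 47

47


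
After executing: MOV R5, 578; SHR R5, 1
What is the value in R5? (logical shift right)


Register state trace:
  MOV R5, 578  → R5 = 578
  SHR R5, 1  → R5 = 578 >> 1 = 578 // 2^1 = 289
Final: R5 = 289

289


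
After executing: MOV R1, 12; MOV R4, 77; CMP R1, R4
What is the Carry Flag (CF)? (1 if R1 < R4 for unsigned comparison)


Register state trace:
  MOV R1, 12  → R1 = 12
  MOV R4, 77  → R4 = 77
  CMP R1, R4  → unsigned 12 - 77: borrow occurs
  12 < 77, so CF = 1
CF = 1

1


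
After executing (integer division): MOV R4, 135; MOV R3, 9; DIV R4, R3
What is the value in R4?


Register state trace:
  MOV R4, 135  → R4 = 135
  MOV R3, 9  → R3 = 9
  DIV R4, R3  → R4 = 135 // 9 = 15
Final: R4 = 15

15


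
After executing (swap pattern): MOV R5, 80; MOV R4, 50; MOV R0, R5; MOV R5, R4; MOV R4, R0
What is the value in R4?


Register state trace (swap pattern):
  MOV R5, 80  → R5 = 80
  MOV R4, 50  → R4 = 50
  MOV R0, R5  → R0 = 80  (save R5)
  MOV R5, R4  → R5 = 50  (R5 gets R4's value)
  MOV R4, R0  → R4 = 80  (R4 gets saved value)
Final: R4 = 80

80


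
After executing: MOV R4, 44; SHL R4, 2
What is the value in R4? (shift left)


Register state trace:
  MOV R4, 44  → R4 = 44
  SHL R4, 2  → R4 = 44 << 2 = 44 * 2^2 = 176
Final: R4 = 176

176


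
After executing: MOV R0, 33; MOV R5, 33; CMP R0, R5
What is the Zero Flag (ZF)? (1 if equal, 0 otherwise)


Register state trace:
  MOV R0, 33  → R0 = 33
  MOV R5, 33  → R5 = 33
  CMP R0, R5  → computes 33 - 33 = 0
  Result is zero, so values are equal
ZF = 1

1


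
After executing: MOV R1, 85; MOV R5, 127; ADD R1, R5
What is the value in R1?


Register state trace:
  MOV R1, 85  → R1 = 85
  MOV R5, 127  → R5 = 127
  ADD R1, R5  → R1 = 85 + 127 = 212
Final: R1 = 212

212


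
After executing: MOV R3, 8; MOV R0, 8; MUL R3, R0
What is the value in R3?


Register state trace:
  MOV R3, 8  → R3 = 8
  MOV R0, 8  → R0 = 8
  MUL R3, R0  → R3 = 8 * 8 = 64
Final: R3 = 64

64


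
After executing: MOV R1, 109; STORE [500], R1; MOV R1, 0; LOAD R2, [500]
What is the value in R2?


Register and memory trace:
  MOV R1, 109  → R1 = 109
  STORE [500], R1  → mem[500] = 109
  MOV R1, 0  → R1 = 0
  LOAD R2, [500]  → R2 = mem[500] = 109
Final: R2 = 109

109


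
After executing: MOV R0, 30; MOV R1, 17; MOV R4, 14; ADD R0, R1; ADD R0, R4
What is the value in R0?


Register state trace:
  MOV R0, 30  → R0 = 30
  MOV R1, 17  → R1 = 17
  MOV R4, 14  → R4 = 14
  ADD R0, R1  → R0 = 30 + 17 = 47
  ADD R0, R4  → R0 = 47 + 14 = 61
Final: R0 = 61

61


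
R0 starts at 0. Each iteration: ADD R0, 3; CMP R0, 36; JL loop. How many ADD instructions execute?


Loop trace (R0 starts at 0, target 36, step 3):
  ADD #1: R0 = 0 + 3 = 3  → 3 < 36, loop
  ADD #2: R0 = 3 + 3 = 6  → 6 < 36, loop
  ADD #3: R0 = 6 + 3 = 9  → 9 < 36, loop
  ADD #4: R0 = 9 + 3 = 12  → 12 < 36, loop
  ADD #5: R0 = 12 + 3 = 15  → 15 < 36, loop
  ADD #6: R0 = 15 + 3 = 18  → 18 < 36, loop
  ADD #7: R0 = 18 + 3 = 21  → 21 < 36, loop
  ADD #8: R0 = 21 + 3 = 24  → 24 < 36, loop
  ADD #9: R0 = 24 + 3 = 27  → 27 < 36, loop
  ADD #10: R0 = 27 + 3 = 30  → 30 < 36, loop
  ADD #11: R0 = 30 + 3 = 33  → 33 < 36, loop
  ADD #12: R0 = 33 + 3 = 36  → 36 >= 36, exit
Total ADD instructions: 12

12


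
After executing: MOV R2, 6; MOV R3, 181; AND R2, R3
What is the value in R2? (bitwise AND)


Register state trace:
  MOV R2, 6  → R2 = 6 (0b00000110)
  MOV R3, 181  → R3 = 181 (0b10110101)
  AND R2, R3  → R2 = 6 AND 181 = 4 (0b00000100)
Final: R2 = 4

4


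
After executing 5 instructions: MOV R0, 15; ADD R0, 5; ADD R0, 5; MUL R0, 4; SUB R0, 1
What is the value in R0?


Register state trace:
  MOV R0, 15  → R0 = 15
  ADD R0, 5  → R0 = 15 + 5 = 20
  ADD R0, 5  → R0 = 20 + 5 = 25
  MUL R0, 4  → R0 = 25 * 4 = 100
  SUB R0, 1  → R0 = 100 - 1 = 99
Final: R0 = 99

99


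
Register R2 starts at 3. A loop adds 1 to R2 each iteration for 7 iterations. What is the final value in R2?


Starting value: R2 = 3
  Iter 1: R2 = 3 + 1 = 4
  Iter 2: R2 = 4 + 1 = 5
  Iter 3: R2 = 5 + 1 = 6
  Iter 4: R2 = 6 + 1 = 7
  Iter 5: R2 = 7 + 1 = 8
  Iter 6: R2 = 8 + 1 = 9
  Iter 7: R2 = 9 + 1 = 10
Final: R2 = 10

10


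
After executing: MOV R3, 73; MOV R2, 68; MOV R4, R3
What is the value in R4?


Register state trace:
  MOV R3, 73  → R3 = 73
  MOV R2, 68  → R2 = 68
  MOV R4, R3  → R4 = 73
Final: R4 = 73

73


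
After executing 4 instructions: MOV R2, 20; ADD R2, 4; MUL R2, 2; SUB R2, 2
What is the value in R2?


Register state trace:
  MOV R2, 20  → R2 = 20
  ADD R2, 4  → R2 = 20 + 4 = 24
  MUL R2, 2  → R2 = 24 * 2 = 48
  SUB R2, 2  → R2 = 48 - 2 = 46
Final: R2 = 46

46


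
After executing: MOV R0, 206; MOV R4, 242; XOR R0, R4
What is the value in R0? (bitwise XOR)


Register state trace:
  MOV R0, 206  → R0 = 206 (0b11001110)
  MOV R4, 242  → R4 = 242 (0b11110010)
  XOR R0, R4  → R0 = 206 XOR 242 = 60 (0b00111100)
Final: R0 = 60

60


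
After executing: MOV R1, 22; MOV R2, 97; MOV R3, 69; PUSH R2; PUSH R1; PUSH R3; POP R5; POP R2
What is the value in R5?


Stack trace (top is rightmost):
  MOV R1, 22  → R1 = 22
  MOV R2, 97  → R2 = 97
  MOV R3, 69  → R3 = 69
  PUSH R2  → stack: [97]
  PUSH R1  → stack: [97, 22]
  PUSH R3  → stack: [97, 22, 69]
  POP R5  → R5 = 69, stack: [97, 22]
  POP R2  → R2 = 22, stack: [97]
Final: R5 = 69

69


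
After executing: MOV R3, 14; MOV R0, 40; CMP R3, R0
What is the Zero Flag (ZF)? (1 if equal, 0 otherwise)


Register state trace:
  MOV R3, 14  → R3 = 14
  MOV R0, 40  → R0 = 40
  CMP R3, R0  → computes 14 - 40 = -26
  Result is nonzero, so values are not equal
ZF = 0

0


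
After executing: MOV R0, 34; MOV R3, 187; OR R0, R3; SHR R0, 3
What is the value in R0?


Register state trace:
  MOV R0, 34  → R0 = 34 (0b00100010)
  MOV R3, 187  → R3 = 187 (0b10111011)
  OR R0, R3  → R0 = 34 OR 187 = 187 (0b10111011)
  SHR R0, 3  → R0 = 187 >> 3 = 23
Final: R0 = 23

23


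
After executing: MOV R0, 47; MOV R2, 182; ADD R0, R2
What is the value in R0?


Register state trace:
  MOV R0, 47  → R0 = 47
  MOV R2, 182  → R2 = 182
  ADD R0, R2  → R0 = 47 + 182 = 229
Final: R0 = 229

229


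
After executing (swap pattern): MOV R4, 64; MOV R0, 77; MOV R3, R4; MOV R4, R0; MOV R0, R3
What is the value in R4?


Register state trace (swap pattern):
  MOV R4, 64  → R4 = 64
  MOV R0, 77  → R0 = 77
  MOV R3, R4  → R3 = 64  (save R4)
  MOV R4, R0  → R4 = 77  (R4 gets R0's value)
  MOV R0, R3  → R0 = 64  (R0 gets saved value)
Final: R4 = 77

77


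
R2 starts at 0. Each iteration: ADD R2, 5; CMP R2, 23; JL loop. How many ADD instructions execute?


Loop trace (R2 starts at 0, target 23, step 5):
  ADD #1: R2 = 0 + 5 = 5  → 5 < 23, loop
  ADD #2: R2 = 5 + 5 = 10  → 10 < 23, loop
  ADD #3: R2 = 10 + 5 = 15  → 15 < 23, loop
  ADD #4: R2 = 15 + 5 = 20  → 20 < 23, loop
  ADD #5: R2 = 20 + 5 = 25  → 25 >= 23, exit
Total ADD instructions: 5

5


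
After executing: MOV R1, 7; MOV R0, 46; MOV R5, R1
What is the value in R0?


Register state trace:
  MOV R1, 7  → R1 = 7
  MOV R0, 46  → R0 = 46
  MOV R5, R1  → R5 = 7
Final: R0 = 46

46


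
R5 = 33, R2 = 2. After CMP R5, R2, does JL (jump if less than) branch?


Trace:
  R5 = 33, R2 = 2
  CMP R5, R2  → compares 33 vs 2
  JL checks: is 33 less than 2?
  33 > 2, so condition is false
Branch taken: No

No


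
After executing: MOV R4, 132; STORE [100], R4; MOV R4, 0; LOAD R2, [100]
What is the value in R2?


Register and memory trace:
  MOV R4, 132  → R4 = 132
  STORE [100], R4  → mem[100] = 132
  MOV R4, 0  → R4 = 0
  LOAD R2, [100]  → R2 = mem[100] = 132
Final: R2 = 132

132


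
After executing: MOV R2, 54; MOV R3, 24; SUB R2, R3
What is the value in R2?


Register state trace:
  MOV R2, 54  → R2 = 54
  MOV R3, 24  → R3 = 24
  SUB R2, R3  → R2 = 54 - 24 = 30
Final: R2 = 30

30


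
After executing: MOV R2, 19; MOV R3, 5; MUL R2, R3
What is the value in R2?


Register state trace:
  MOV R2, 19  → R2 = 19
  MOV R3, 5  → R3 = 5
  MUL R2, R3  → R2 = 19 * 5 = 95
Final: R2 = 95

95


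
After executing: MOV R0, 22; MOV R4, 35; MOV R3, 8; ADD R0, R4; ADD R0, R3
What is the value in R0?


Register state trace:
  MOV R0, 22  → R0 = 22
  MOV R4, 35  → R4 = 35
  MOV R3, 8  → R3 = 8
  ADD R0, R4  → R0 = 22 + 35 = 57
  ADD R0, R3  → R0 = 57 + 8 = 65
Final: R0 = 65

65


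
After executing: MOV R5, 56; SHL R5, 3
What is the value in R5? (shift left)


Register state trace:
  MOV R5, 56  → R5 = 56
  SHL R5, 3  → R5 = 56 << 3 = 56 * 2^3 = 448
Final: R5 = 448

448


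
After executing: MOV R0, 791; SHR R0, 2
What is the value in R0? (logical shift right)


Register state trace:
  MOV R0, 791  → R0 = 791
  SHR R0, 2  → R0 = 791 >> 2 = 791 // 2^2 = 197
Final: R0 = 197

197


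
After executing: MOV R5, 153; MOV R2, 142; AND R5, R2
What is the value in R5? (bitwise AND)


Register state trace:
  MOV R5, 153  → R5 = 153 (0b10011001)
  MOV R2, 142  → R2 = 142 (0b10001110)
  AND R5, R2  → R5 = 153 AND 142 = 136 (0b10001000)
Final: R5 = 136

136


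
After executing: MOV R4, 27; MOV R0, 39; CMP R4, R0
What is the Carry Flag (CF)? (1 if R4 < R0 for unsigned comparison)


Register state trace:
  MOV R4, 27  → R4 = 27
  MOV R0, 39  → R0 = 39
  CMP R4, R0  → unsigned 27 - 39: borrow occurs
  27 < 39, so CF = 1
CF = 1

1


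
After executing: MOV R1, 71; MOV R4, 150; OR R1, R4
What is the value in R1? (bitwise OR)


Register state trace:
  MOV R1, 71  → R1 = 71 (0b01000111)
  MOV R4, 150  → R4 = 150 (0b10010110)
  OR R1, R4   → R1 = 71 OR 150 = 215 (0b11010111)
Final: R1 = 215

215


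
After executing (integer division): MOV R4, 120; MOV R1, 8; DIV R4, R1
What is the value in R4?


Register state trace:
  MOV R4, 120  → R4 = 120
  MOV R1, 8  → R1 = 8
  DIV R4, R1  → R4 = 120 // 8 = 15
Final: R4 = 15

15


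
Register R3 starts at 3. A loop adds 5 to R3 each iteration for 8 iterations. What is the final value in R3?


Starting value: R3 = 3
  Iter 1: R3 = 3 + 5 = 8
  Iter 2: R3 = 8 + 5 = 13
  Iter 3: R3 = 13 + 5 = 18
  Iter 4: R3 = 18 + 5 = 23
  Iter 5: R3 = 23 + 5 = 28
  Iter 6: R3 = 28 + 5 = 33
  Iter 7: R3 = 33 + 5 = 38
  Iter 8: R3 = 38 + 5 = 43
Final: R3 = 43

43


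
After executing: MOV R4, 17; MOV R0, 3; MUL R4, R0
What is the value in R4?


Register state trace:
  MOV R4, 17  → R4 = 17
  MOV R0, 3  → R0 = 3
  MUL R4, R0  → R4 = 17 * 3 = 51
Final: R4 = 51

51


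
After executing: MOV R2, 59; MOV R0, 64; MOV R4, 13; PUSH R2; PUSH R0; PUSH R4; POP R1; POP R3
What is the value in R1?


Stack trace (top is rightmost):
  MOV R2, 59  → R2 = 59
  MOV R0, 64  → R0 = 64
  MOV R4, 13  → R4 = 13
  PUSH R2  → stack: [59]
  PUSH R0  → stack: [59, 64]
  PUSH R4  → stack: [59, 64, 13]
  POP R1  → R1 = 13, stack: [59, 64]
  POP R3  → R3 = 64, stack: [59]
Final: R1 = 13

13


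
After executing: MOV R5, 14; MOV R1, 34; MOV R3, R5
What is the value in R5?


Register state trace:
  MOV R5, 14  → R5 = 14
  MOV R1, 34  → R1 = 34
  MOV R3, R5  → R3 = 14
Final: R5 = 14

14


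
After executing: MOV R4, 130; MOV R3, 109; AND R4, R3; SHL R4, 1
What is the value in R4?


Register state trace:
  MOV R4, 130  → R4 = 130 (0b10000010)
  MOV R3, 109  → R3 = 109 (0b01101101)
  AND R4, R3  → R4 = 130 AND 109 = 0 (0b00000000)
  SHL R4, 1  → R4 = 0 << 1 = 0
Final: R4 = 0

0


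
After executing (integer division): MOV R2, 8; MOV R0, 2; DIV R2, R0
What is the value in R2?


Register state trace:
  MOV R2, 8  → R2 = 8
  MOV R0, 2  → R0 = 2
  DIV R2, R0  → R2 = 8 // 2 = 4
Final: R2 = 4

4


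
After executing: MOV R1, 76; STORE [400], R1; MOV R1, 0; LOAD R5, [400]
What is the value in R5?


Register and memory trace:
  MOV R1, 76  → R1 = 76
  STORE [400], R1  → mem[400] = 76
  MOV R1, 0  → R1 = 0
  LOAD R5, [400]  → R5 = mem[400] = 76
Final: R5 = 76

76


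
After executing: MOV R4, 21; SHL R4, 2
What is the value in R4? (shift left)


Register state trace:
  MOV R4, 21  → R4 = 21
  SHL R4, 2  → R4 = 21 << 2 = 21 * 2^2 = 84
Final: R4 = 84

84


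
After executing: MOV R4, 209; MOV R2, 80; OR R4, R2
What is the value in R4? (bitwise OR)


Register state trace:
  MOV R4, 209  → R4 = 209 (0b11010001)
  MOV R2, 80  → R2 = 80 (0b01010000)
  OR R4, R2   → R4 = 209 OR 80 = 209 (0b11010001)
Final: R4 = 209

209


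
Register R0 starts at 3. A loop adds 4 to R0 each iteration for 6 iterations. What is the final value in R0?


Starting value: R0 = 3
  Iter 1: R0 = 3 + 4 = 7
  Iter 2: R0 = 7 + 4 = 11
  Iter 3: R0 = 11 + 4 = 15
  Iter 4: R0 = 15 + 4 = 19
  Iter 5: R0 = 19 + 4 = 23
  Iter 6: R0 = 23 + 4 = 27
Final: R0 = 27

27


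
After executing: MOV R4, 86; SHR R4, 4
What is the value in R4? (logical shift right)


Register state trace:
  MOV R4, 86  → R4 = 86
  SHR R4, 4  → R4 = 86 >> 4 = 86 // 2^4 = 5
Final: R4 = 5

5


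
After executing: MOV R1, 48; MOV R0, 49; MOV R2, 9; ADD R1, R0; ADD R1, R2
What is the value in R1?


Register state trace:
  MOV R1, 48  → R1 = 48
  MOV R0, 49  → R0 = 49
  MOV R2, 9  → R2 = 9
  ADD R1, R0  → R1 = 48 + 49 = 97
  ADD R1, R2  → R1 = 97 + 9 = 106
Final: R1 = 106

106


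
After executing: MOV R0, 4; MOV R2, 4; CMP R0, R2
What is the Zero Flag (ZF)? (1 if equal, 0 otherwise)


Register state trace:
  MOV R0, 4  → R0 = 4
  MOV R2, 4  → R2 = 4
  CMP R0, R2  → computes 4 - 4 = 0
  Result is zero, so values are equal
ZF = 1

1


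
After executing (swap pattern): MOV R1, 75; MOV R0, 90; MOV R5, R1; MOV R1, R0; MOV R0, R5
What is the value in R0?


Register state trace (swap pattern):
  MOV R1, 75  → R1 = 75
  MOV R0, 90  → R0 = 90
  MOV R5, R1  → R5 = 75  (save R1)
  MOV R1, R0  → R1 = 90  (R1 gets R0's value)
  MOV R0, R5  → R0 = 75  (R0 gets saved value)
Final: R0 = 75

75


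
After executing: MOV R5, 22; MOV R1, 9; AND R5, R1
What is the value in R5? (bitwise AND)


Register state trace:
  MOV R5, 22  → R5 = 22 (0b00010110)
  MOV R1, 9  → R1 = 9 (0b00001001)
  AND R5, R1  → R5 = 22 AND 9 = 0 (0b00000000)
Final: R5 = 0

0


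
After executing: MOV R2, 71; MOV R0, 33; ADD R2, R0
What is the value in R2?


Register state trace:
  MOV R2, 71  → R2 = 71
  MOV R0, 33  → R0 = 33
  ADD R2, R0  → R2 = 71 + 33 = 104
Final: R2 = 104

104


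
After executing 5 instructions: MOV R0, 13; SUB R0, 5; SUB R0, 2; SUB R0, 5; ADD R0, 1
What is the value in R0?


Register state trace:
  MOV R0, 13  → R0 = 13
  SUB R0, 5  → R0 = 13 - 5 = 8
  SUB R0, 2  → R0 = 8 - 2 = 6
  SUB R0, 5  → R0 = 6 - 5 = 1
  ADD R0, 1  → R0 = 1 + 1 = 2
Final: R0 = 2

2


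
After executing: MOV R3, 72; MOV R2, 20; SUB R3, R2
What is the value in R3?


Register state trace:
  MOV R3, 72  → R3 = 72
  MOV R2, 20  → R2 = 20
  SUB R3, R2  → R3 = 72 - 20 = 52
Final: R3 = 52

52


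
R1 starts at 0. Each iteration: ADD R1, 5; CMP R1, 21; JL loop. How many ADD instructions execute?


Loop trace (R1 starts at 0, target 21, step 5):
  ADD #1: R1 = 0 + 5 = 5  → 5 < 21, loop
  ADD #2: R1 = 5 + 5 = 10  → 10 < 21, loop
  ADD #3: R1 = 10 + 5 = 15  → 15 < 21, loop
  ADD #4: R1 = 15 + 5 = 20  → 20 < 21, loop
  ADD #5: R1 = 20 + 5 = 25  → 25 >= 21, exit
Total ADD instructions: 5

5


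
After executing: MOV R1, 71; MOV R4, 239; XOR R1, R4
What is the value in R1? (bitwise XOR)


Register state trace:
  MOV R1, 71  → R1 = 71 (0b01000111)
  MOV R4, 239  → R4 = 239 (0b11101111)
  XOR R1, R4  → R1 = 71 XOR 239 = 168 (0b10101000)
Final: R1 = 168

168


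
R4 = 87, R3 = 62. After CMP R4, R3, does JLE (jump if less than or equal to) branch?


Trace:
  R4 = 87, R3 = 62
  CMP R4, R3  → compares 87 vs 62
  JLE checks: is 87 less than or equal to 62?
  87 > 62, so condition is false
Branch taken: No

No


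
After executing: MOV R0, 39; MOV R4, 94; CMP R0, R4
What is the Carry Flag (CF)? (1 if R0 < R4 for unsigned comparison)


Register state trace:
  MOV R0, 39  → R0 = 39
  MOV R4, 94  → R4 = 94
  CMP R0, R4  → unsigned 39 - 94: borrow occurs
  39 < 94, so CF = 1
CF = 1

1


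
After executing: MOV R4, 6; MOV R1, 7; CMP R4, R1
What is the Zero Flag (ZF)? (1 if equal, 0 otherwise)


Register state trace:
  MOV R4, 6  → R4 = 6
  MOV R1, 7  → R1 = 7
  CMP R4, R1  → computes 6 - 7 = -1
  Result is nonzero, so values are not equal
ZF = 0

0


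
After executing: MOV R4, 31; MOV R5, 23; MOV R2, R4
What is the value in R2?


Register state trace:
  MOV R4, 31  → R4 = 31
  MOV R5, 23  → R5 = 23
  MOV R2, R4  → R2 = 31
Final: R2 = 31

31


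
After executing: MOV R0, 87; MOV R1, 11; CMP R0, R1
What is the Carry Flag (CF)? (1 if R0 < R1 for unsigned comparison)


Register state trace:
  MOV R0, 87  → R0 = 87
  MOV R1, 11  → R1 = 11
  CMP R0, R1  → unsigned 87 - 11: no borrow
  87 >= 11, so CF = 0
CF = 0

0


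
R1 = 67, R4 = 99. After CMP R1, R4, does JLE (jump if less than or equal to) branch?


Trace:
  R1 = 67, R4 = 99
  CMP R1, R4  → compares 67 vs 99
  JLE checks: is 67 less than or equal to 99?
  67 < 99, so condition is true
Branch taken: Yes

Yes


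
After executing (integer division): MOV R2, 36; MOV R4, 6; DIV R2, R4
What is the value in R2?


Register state trace:
  MOV R2, 36  → R2 = 36
  MOV R4, 6  → R4 = 6
  DIV R2, R4  → R2 = 36 // 6 = 6
Final: R2 = 6

6


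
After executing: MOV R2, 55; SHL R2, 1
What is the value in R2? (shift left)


Register state trace:
  MOV R2, 55  → R2 = 55
  SHL R2, 1  → R2 = 55 << 1 = 55 * 2^1 = 110
Final: R2 = 110

110


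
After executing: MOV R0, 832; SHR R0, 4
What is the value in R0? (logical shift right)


Register state trace:
  MOV R0, 832  → R0 = 832
  SHR R0, 4  → R0 = 832 >> 4 = 832 // 2^4 = 52
Final: R0 = 52

52


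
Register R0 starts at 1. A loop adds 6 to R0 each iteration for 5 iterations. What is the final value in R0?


Starting value: R0 = 1
  Iter 1: R0 = 1 + 6 = 7
  Iter 2: R0 = 7 + 6 = 13
  Iter 3: R0 = 13 + 6 = 19
  Iter 4: R0 = 19 + 6 = 25
  Iter 5: R0 = 25 + 6 = 31
Final: R0 = 31

31


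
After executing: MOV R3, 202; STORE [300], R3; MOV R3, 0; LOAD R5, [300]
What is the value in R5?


Register and memory trace:
  MOV R3, 202  → R3 = 202
  STORE [300], R3  → mem[300] = 202
  MOV R3, 0  → R3 = 0
  LOAD R5, [300]  → R5 = mem[300] = 202
Final: R5 = 202

202


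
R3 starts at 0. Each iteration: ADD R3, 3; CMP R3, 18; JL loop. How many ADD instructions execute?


Loop trace (R3 starts at 0, target 18, step 3):
  ADD #1: R3 = 0 + 3 = 3  → 3 < 18, loop
  ADD #2: R3 = 3 + 3 = 6  → 6 < 18, loop
  ADD #3: R3 = 6 + 3 = 9  → 9 < 18, loop
  ADD #4: R3 = 9 + 3 = 12  → 12 < 18, loop
  ADD #5: R3 = 12 + 3 = 15  → 15 < 18, loop
  ADD #6: R3 = 15 + 3 = 18  → 18 >= 18, exit
Total ADD instructions: 6

6


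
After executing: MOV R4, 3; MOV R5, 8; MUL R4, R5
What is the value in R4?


Register state trace:
  MOV R4, 3  → R4 = 3
  MOV R5, 8  → R5 = 8
  MUL R4, R5  → R4 = 3 * 8 = 24
Final: R4 = 24

24


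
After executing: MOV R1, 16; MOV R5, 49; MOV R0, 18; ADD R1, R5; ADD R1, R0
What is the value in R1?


Register state trace:
  MOV R1, 16  → R1 = 16
  MOV R5, 49  → R5 = 49
  MOV R0, 18  → R0 = 18
  ADD R1, R5  → R1 = 16 + 49 = 65
  ADD R1, R0  → R1 = 65 + 18 = 83
Final: R1 = 83

83


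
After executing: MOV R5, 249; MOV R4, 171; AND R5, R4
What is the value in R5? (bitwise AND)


Register state trace:
  MOV R5, 249  → R5 = 249 (0b11111001)
  MOV R4, 171  → R4 = 171 (0b10101011)
  AND R5, R4  → R5 = 249 AND 171 = 169 (0b10101001)
Final: R5 = 169

169


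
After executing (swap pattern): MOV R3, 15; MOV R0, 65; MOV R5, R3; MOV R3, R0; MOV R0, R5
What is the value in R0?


Register state trace (swap pattern):
  MOV R3, 15  → R3 = 15
  MOV R0, 65  → R0 = 65
  MOV R5, R3  → R5 = 15  (save R3)
  MOV R3, R0  → R3 = 65  (R3 gets R0's value)
  MOV R0, R5  → R0 = 15  (R0 gets saved value)
Final: R0 = 15

15


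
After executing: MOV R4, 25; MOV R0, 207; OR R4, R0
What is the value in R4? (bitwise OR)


Register state trace:
  MOV R4, 25  → R4 = 25 (0b00011001)
  MOV R0, 207  → R0 = 207 (0b11001111)
  OR R4, R0   → R4 = 25 OR 207 = 223 (0b11011111)
Final: R4 = 223

223


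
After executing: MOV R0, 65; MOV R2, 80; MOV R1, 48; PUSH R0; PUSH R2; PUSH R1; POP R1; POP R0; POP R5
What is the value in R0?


Stack trace (top is rightmost):
  MOV R0, 65  → R0 = 65
  MOV R2, 80  → R2 = 80
  MOV R1, 48  → R1 = 48
  PUSH R0  → stack: [65]
  PUSH R2  → stack: [65, 80]
  PUSH R1  → stack: [65, 80, 48]
  POP R1  → R1 = 48, stack: [65, 80]
  POP R0  → R0 = 80, stack: [65]
  POP R5  → R5 = 65, stack: []
Final: R0 = 80

80


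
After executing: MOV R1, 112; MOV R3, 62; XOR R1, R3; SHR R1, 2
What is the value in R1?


Register state trace:
  MOV R1, 112  → R1 = 112 (0b01110000)
  MOV R3, 62  → R3 = 62 (0b00111110)
  XOR R1, R3  → R1 = 112 XOR 62 = 78 (0b01001110)
  SHR R1, 2  → R1 = 78 >> 2 = 19
Final: R1 = 19

19


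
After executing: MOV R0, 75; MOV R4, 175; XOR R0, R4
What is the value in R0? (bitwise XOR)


Register state trace:
  MOV R0, 75  → R0 = 75 (0b01001011)
  MOV R4, 175  → R4 = 175 (0b10101111)
  XOR R0, R4  → R0 = 75 XOR 175 = 228 (0b11100100)
Final: R0 = 228

228


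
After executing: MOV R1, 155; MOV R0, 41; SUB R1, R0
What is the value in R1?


Register state trace:
  MOV R1, 155  → R1 = 155
  MOV R0, 41  → R0 = 41
  SUB R1, R0  → R1 = 155 - 41 = 114
Final: R1 = 114

114


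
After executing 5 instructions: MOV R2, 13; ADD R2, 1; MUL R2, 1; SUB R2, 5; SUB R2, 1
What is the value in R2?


Register state trace:
  MOV R2, 13  → R2 = 13
  ADD R2, 1  → R2 = 13 + 1 = 14
  MUL R2, 1  → R2 = 14 * 1 = 14
  SUB R2, 5  → R2 = 14 - 5 = 9
  SUB R2, 1  → R2 = 9 - 1 = 8
Final: R2 = 8

8


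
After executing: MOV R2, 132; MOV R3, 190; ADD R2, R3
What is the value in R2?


Register state trace:
  MOV R2, 132  → R2 = 132
  MOV R3, 190  → R3 = 190
  ADD R2, R3  → R2 = 132 + 190 = 322
Final: R2 = 322

322


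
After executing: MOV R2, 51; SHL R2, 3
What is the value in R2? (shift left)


Register state trace:
  MOV R2, 51  → R2 = 51
  SHL R2, 3  → R2 = 51 << 3 = 51 * 2^3 = 408
Final: R2 = 408

408


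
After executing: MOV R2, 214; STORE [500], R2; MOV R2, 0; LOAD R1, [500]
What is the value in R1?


Register and memory trace:
  MOV R2, 214  → R2 = 214
  STORE [500], R2  → mem[500] = 214
  MOV R2, 0  → R2 = 0
  LOAD R1, [500]  → R1 = mem[500] = 214
Final: R1 = 214

214


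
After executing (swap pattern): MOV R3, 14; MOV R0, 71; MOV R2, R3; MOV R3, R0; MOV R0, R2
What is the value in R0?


Register state trace (swap pattern):
  MOV R3, 14  → R3 = 14
  MOV R0, 71  → R0 = 71
  MOV R2, R3  → R2 = 14  (save R3)
  MOV R3, R0  → R3 = 71  (R3 gets R0's value)
  MOV R0, R2  → R0 = 14  (R0 gets saved value)
Final: R0 = 14

14


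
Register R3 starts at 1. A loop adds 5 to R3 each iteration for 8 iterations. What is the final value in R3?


Starting value: R3 = 1
  Iter 1: R3 = 1 + 5 = 6
  Iter 2: R3 = 6 + 5 = 11
  Iter 3: R3 = 11 + 5 = 16
  Iter 4: R3 = 16 + 5 = 21
  Iter 5: R3 = 21 + 5 = 26
  Iter 6: R3 = 26 + 5 = 31
  Iter 7: R3 = 31 + 5 = 36
  Iter 8: R3 = 36 + 5 = 41
Final: R3 = 41

41


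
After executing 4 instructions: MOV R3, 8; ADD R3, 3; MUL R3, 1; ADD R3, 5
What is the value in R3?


Register state trace:
  MOV R3, 8  → R3 = 8
  ADD R3, 3  → R3 = 8 + 3 = 11
  MUL R3, 1  → R3 = 11 * 1 = 11
  ADD R3, 5  → R3 = 11 + 5 = 16
Final: R3 = 16

16


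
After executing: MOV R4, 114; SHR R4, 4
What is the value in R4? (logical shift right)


Register state trace:
  MOV R4, 114  → R4 = 114
  SHR R4, 4  → R4 = 114 >> 4 = 114 // 2^4 = 7
Final: R4 = 7

7


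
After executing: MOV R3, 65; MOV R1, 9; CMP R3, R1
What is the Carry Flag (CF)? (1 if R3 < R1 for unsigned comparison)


Register state trace:
  MOV R3, 65  → R3 = 65
  MOV R1, 9  → R1 = 9
  CMP R3, R1  → unsigned 65 - 9: no borrow
  65 >= 9, so CF = 0
CF = 0

0


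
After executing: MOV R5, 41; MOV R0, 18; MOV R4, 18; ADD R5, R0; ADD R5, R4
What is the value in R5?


Register state trace:
  MOV R5, 41  → R5 = 41
  MOV R0, 18  → R0 = 18
  MOV R4, 18  → R4 = 18
  ADD R5, R0  → R5 = 41 + 18 = 59
  ADD R5, R4  → R5 = 59 + 18 = 77
Final: R5 = 77

77


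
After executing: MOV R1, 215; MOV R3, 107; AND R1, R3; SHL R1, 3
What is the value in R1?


Register state trace:
  MOV R1, 215  → R1 = 215 (0b11010111)
  MOV R3, 107  → R3 = 107 (0b01101011)
  AND R1, R3  → R1 = 215 AND 107 = 67 (0b01000011)
  SHL R1, 3  → R1 = 67 << 3 = 536
Final: R1 = 536

536


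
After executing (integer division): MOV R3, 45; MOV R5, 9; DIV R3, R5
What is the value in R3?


Register state trace:
  MOV R3, 45  → R3 = 45
  MOV R5, 9  → R5 = 9
  DIV R3, R5  → R3 = 45 // 9 = 5
Final: R3 = 5

5


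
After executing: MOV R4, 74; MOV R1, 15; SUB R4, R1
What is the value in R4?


Register state trace:
  MOV R4, 74  → R4 = 74
  MOV R1, 15  → R1 = 15
  SUB R4, R1  → R4 = 74 - 15 = 59
Final: R4 = 59

59


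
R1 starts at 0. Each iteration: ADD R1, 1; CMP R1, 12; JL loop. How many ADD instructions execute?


Loop trace (R1 starts at 0, target 12, step 1):
  ADD #1: R1 = 0 + 1 = 1  → 1 < 12, loop
  ADD #2: R1 = 1 + 1 = 2  → 2 < 12, loop
  ADD #3: R1 = 2 + 1 = 3  → 3 < 12, loop
  ADD #4: R1 = 3 + 1 = 4  → 4 < 12, loop
  ADD #5: R1 = 4 + 1 = 5  → 5 < 12, loop
  ADD #6: R1 = 5 + 1 = 6  → 6 < 12, loop
  ADD #7: R1 = 6 + 1 = 7  → 7 < 12, loop
  ADD #8: R1 = 7 + 1 = 8  → 8 < 12, loop
  ADD #9: R1 = 8 + 1 = 9  → 9 < 12, loop
  ADD #10: R1 = 9 + 1 = 10  → 10 < 12, loop
  ADD #11: R1 = 10 + 1 = 11  → 11 < 12, loop
  ADD #12: R1 = 11 + 1 = 12  → 12 >= 12, exit
Total ADD instructions: 12

12


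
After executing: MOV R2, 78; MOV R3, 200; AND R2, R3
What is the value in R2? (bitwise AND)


Register state trace:
  MOV R2, 78  → R2 = 78 (0b01001110)
  MOV R3, 200  → R3 = 200 (0b11001000)
  AND R2, R3  → R2 = 78 AND 200 = 72 (0b01001000)
Final: R2 = 72

72


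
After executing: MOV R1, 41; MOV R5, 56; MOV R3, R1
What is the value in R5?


Register state trace:
  MOV R1, 41  → R1 = 41
  MOV R5, 56  → R5 = 56
  MOV R3, R1  → R3 = 41
Final: R5 = 56

56


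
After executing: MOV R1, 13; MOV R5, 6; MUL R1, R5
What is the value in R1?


Register state trace:
  MOV R1, 13  → R1 = 13
  MOV R5, 6  → R5 = 6
  MUL R1, R5  → R1 = 13 * 6 = 78
Final: R1 = 78

78


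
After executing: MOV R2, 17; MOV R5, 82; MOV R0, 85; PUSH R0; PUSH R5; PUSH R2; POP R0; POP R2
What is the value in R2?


Stack trace (top is rightmost):
  MOV R2, 17  → R2 = 17
  MOV R5, 82  → R5 = 82
  MOV R0, 85  → R0 = 85
  PUSH R0  → stack: [85]
  PUSH R5  → stack: [85, 82]
  PUSH R2  → stack: [85, 82, 17]
  POP R0  → R0 = 17, stack: [85, 82]
  POP R2  → R2 = 82, stack: [85]
Final: R2 = 82

82


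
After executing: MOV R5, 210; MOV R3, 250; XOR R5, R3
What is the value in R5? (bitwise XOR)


Register state trace:
  MOV R5, 210  → R5 = 210 (0b11010010)
  MOV R3, 250  → R3 = 250 (0b11111010)
  XOR R5, R3  → R5 = 210 XOR 250 = 40 (0b00101000)
Final: R5 = 40

40


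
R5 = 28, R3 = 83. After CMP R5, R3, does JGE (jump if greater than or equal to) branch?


Trace:
  R5 = 28, R3 = 83
  CMP R5, R3  → compares 28 vs 83
  JGE checks: is 28 greater than or equal to 83?
  28 < 83, so condition is false
Branch taken: No

No


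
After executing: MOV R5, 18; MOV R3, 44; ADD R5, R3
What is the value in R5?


Register state trace:
  MOV R5, 18  → R5 = 18
  MOV R3, 44  → R3 = 44
  ADD R5, R3  → R5 = 18 + 44 = 62
Final: R5 = 62

62


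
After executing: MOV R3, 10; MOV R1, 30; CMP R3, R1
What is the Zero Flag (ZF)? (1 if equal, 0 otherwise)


Register state trace:
  MOV R3, 10  → R3 = 10
  MOV R1, 30  → R1 = 30
  CMP R3, R1  → computes 10 - 30 = -20
  Result is nonzero, so values are not equal
ZF = 0

0


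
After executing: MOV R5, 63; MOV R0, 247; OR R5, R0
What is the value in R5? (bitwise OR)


Register state trace:
  MOV R5, 63  → R5 = 63 (0b00111111)
  MOV R0, 247  → R0 = 247 (0b11110111)
  OR R5, R0   → R5 = 63 OR 247 = 255 (0b11111111)
Final: R5 = 255

255


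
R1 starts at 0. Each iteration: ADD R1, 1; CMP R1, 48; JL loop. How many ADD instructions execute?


Loop trace (R1 starts at 0, target 48, step 1):
  ADD #1: R1 = 0 + 1 = 1  → 1 < 48, loop
  ADD #2: R1 = 1 + 1 = 2  → 2 < 48, loop
  ADD #3: R1 = 2 + 1 = 3  → 3 < 48, loop
  ADD #4: R1 = 3 + 1 = 4  → 4 < 48, loop
  ADD #5: R1 = 4 + 1 = 5  → 5 < 48, loop
  ADD #6: R1 = 5 + 1 = 6  → 6 < 48, loop
  ADD #7: R1 = 6 + 1 = 7  → 7 < 48, loop
  ADD #8: R1 = 7 + 1 = 8  → 8 < 48, loop
  ADD #9: R1 = 8 + 1 = 9  → 9 < 48, loop
  ADD #10: R1 = 9 + 1 = 10  → 10 < 48, loop
  ADD #11: R1 = 10 + 1 = 11  → 11 < 48, loop
  ADD #12: R1 = 11 + 1 = 12  → 12 < 48, loop
  ADD #13: R1 = 12 + 1 = 13  → 13 < 48, loop
  ADD #14: R1 = 13 + 1 = 14  → 14 < 48, loop
  ADD #15: R1 = 14 + 1 = 15  → 15 < 48, loop
  ADD #16: R1 = 15 + 1 = 16  → 16 < 48, loop
  ADD #17: R1 = 16 + 1 = 17  → 17 < 48, loop
  ADD #18: R1 = 17 + 1 = 18  → 18 < 48, loop
  ADD #19: R1 = 18 + 1 = 19  → 19 < 48, loop
  ADD #20: R1 = 19 + 1 = 20  → 20 < 48, loop
  ADD #21: R1 = 20 + 1 = 21  → 21 < 48, loop
  ADD #22: R1 = 21 + 1 = 22  → 22 < 48, loop
  ADD #23: R1 = 22 + 1 = 23  → 23 < 48, loop
  ADD #24: R1 = 23 + 1 = 24  → 24 < 48, loop
  ADD #25: R1 = 24 + 1 = 25  → 25 < 48, loop
  ADD #26: R1 = 25 + 1 = 26  → 26 < 48, loop
  ADD #27: R1 = 26 + 1 = 27  → 27 < 48, loop
  ADD #28: R1 = 27 + 1 = 28  → 28 < 48, loop
  ADD #29: R1 = 28 + 1 = 29  → 29 < 48, loop
  ADD #30: R1 = 29 + 1 = 30  → 30 < 48, loop
  ADD #31: R1 = 30 + 1 = 31  → 31 < 48, loop
  ADD #32: R1 = 31 + 1 = 32  → 32 < 48, loop
  ADD #33: R1 = 32 + 1 = 33  → 33 < 48, loop
  ADD #34: R1 = 33 + 1 = 34  → 34 < 48, loop
  ADD #35: R1 = 34 + 1 = 35  → 35 < 48, loop
  ADD #36: R1 = 35 + 1 = 36  → 36 < 48, loop
  ADD #37: R1 = 36 + 1 = 37  → 37 < 48, loop
  ADD #38: R1 = 37 + 1 = 38  → 38 < 48, loop
  ADD #39: R1 = 38 + 1 = 39  → 39 < 48, loop
  ADD #40: R1 = 39 + 1 = 40  → 40 < 48, loop
  ADD #41: R1 = 40 + 1 = 41  → 41 < 48, loop
  ADD #42: R1 = 41 + 1 = 42  → 42 < 48, loop
  ADD #43: R1 = 42 + 1 = 43  → 43 < 48, loop
  ADD #44: R1 = 43 + 1 = 44  → 44 < 48, loop
  ADD #45: R1 = 44 + 1 = 45  → 45 < 48, loop
  ADD #46: R1 = 45 + 1 = 46  → 46 < 48, loop
  ADD #47: R1 = 46 + 1 = 47  → 47 < 48, loop
  ADD #48: R1 = 47 + 1 = 48  → 48 >= 48, exit
Total ADD instructions: 48

48


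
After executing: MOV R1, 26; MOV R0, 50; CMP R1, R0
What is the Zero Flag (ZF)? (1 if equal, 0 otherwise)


Register state trace:
  MOV R1, 26  → R1 = 26
  MOV R0, 50  → R0 = 50
  CMP R1, R0  → computes 26 - 50 = -24
  Result is nonzero, so values are not equal
ZF = 0

0


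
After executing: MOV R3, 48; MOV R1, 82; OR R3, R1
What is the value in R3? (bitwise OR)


Register state trace:
  MOV R3, 48  → R3 = 48 (0b00110000)
  MOV R1, 82  → R1 = 82 (0b01010010)
  OR R3, R1   → R3 = 48 OR 82 = 114 (0b01110010)
Final: R3 = 114

114


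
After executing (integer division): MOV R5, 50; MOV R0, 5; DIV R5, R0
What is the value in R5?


Register state trace:
  MOV R5, 50  → R5 = 50
  MOV R0, 5  → R0 = 5
  DIV R5, R0  → R5 = 50 // 5 = 10
Final: R5 = 10

10


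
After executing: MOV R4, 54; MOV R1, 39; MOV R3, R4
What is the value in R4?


Register state trace:
  MOV R4, 54  → R4 = 54
  MOV R1, 39  → R1 = 39
  MOV R3, R4  → R3 = 54
Final: R4 = 54

54


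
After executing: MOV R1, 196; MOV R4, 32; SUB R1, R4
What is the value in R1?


Register state trace:
  MOV R1, 196  → R1 = 196
  MOV R4, 32  → R4 = 32
  SUB R1, R4  → R1 = 196 - 32 = 164
Final: R1 = 164

164


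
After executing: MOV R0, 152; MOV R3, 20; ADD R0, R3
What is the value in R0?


Register state trace:
  MOV R0, 152  → R0 = 152
  MOV R3, 20  → R3 = 20
  ADD R0, R3  → R0 = 152 + 20 = 172
Final: R0 = 172

172


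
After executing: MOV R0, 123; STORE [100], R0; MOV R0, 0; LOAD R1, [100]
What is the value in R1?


Register and memory trace:
  MOV R0, 123  → R0 = 123
  STORE [100], R0  → mem[100] = 123
  MOV R0, 0  → R0 = 0
  LOAD R1, [100]  → R1 = mem[100] = 123
Final: R1 = 123

123


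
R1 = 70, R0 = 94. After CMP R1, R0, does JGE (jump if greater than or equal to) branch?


Trace:
  R1 = 70, R0 = 94
  CMP R1, R0  → compares 70 vs 94
  JGE checks: is 70 greater than or equal to 94?
  70 < 94, so condition is false
Branch taken: No

No


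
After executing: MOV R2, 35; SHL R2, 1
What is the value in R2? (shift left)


Register state trace:
  MOV R2, 35  → R2 = 35
  SHL R2, 1  → R2 = 35 << 1 = 35 * 2^1 = 70
Final: R2 = 70

70


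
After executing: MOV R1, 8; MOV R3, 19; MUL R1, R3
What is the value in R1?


Register state trace:
  MOV R1, 8  → R1 = 8
  MOV R3, 19  → R3 = 19
  MUL R1, R3  → R1 = 8 * 19 = 152
Final: R1 = 152

152


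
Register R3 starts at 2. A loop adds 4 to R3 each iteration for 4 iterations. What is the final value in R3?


Starting value: R3 = 2
  Iter 1: R3 = 2 + 4 = 6
  Iter 2: R3 = 6 + 4 = 10
  Iter 3: R3 = 10 + 4 = 14
  Iter 4: R3 = 14 + 4 = 18
Final: R3 = 18

18


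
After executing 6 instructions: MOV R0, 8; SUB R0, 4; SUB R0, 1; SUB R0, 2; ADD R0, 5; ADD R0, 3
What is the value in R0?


Register state trace:
  MOV R0, 8  → R0 = 8
  SUB R0, 4  → R0 = 8 - 4 = 4
  SUB R0, 1  → R0 = 4 - 1 = 3
  SUB R0, 2  → R0 = 3 - 2 = 1
  ADD R0, 5  → R0 = 1 + 5 = 6
  ADD R0, 3  → R0 = 6 + 3 = 9
Final: R0 = 9

9


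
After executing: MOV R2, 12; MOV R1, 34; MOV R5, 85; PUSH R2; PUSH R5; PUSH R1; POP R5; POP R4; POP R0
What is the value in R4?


Stack trace (top is rightmost):
  MOV R2, 12  → R2 = 12
  MOV R1, 34  → R1 = 34
  MOV R5, 85  → R5 = 85
  PUSH R2  → stack: [12]
  PUSH R5  → stack: [12, 85]
  PUSH R1  → stack: [12, 85, 34]
  POP R5  → R5 = 34, stack: [12, 85]
  POP R4  → R4 = 85, stack: [12]
  POP R0  → R0 = 12, stack: []
Final: R4 = 85

85


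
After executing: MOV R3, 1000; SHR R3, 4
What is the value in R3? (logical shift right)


Register state trace:
  MOV R3, 1000  → R3 = 1000
  SHR R3, 4  → R3 = 1000 >> 4 = 1000 // 2^4 = 62
Final: R3 = 62

62


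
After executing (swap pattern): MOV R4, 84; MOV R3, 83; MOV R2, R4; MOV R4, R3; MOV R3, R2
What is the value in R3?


Register state trace (swap pattern):
  MOV R4, 84  → R4 = 84
  MOV R3, 83  → R3 = 83
  MOV R2, R4  → R2 = 84  (save R4)
  MOV R4, R3  → R4 = 83  (R4 gets R3's value)
  MOV R3, R2  → R3 = 84  (R3 gets saved value)
Final: R3 = 84

84


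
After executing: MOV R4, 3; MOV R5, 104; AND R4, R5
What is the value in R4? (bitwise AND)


Register state trace:
  MOV R4, 3  → R4 = 3 (0b00000011)
  MOV R5, 104  → R5 = 104 (0b01101000)
  AND R4, R5  → R4 = 3 AND 104 = 0 (0b00000000)
Final: R4 = 0

0


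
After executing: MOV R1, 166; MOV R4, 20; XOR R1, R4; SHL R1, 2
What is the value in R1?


Register state trace:
  MOV R1, 166  → R1 = 166 (0b10100110)
  MOV R4, 20  → R4 = 20 (0b00010100)
  XOR R1, R4  → R1 = 166 XOR 20 = 178 (0b10110010)
  SHL R1, 2  → R1 = 178 << 2 = 712
Final: R1 = 712

712


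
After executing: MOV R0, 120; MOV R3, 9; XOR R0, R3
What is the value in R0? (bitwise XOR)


Register state trace:
  MOV R0, 120  → R0 = 120 (0b01111000)
  MOV R3, 9  → R3 = 9 (0b00001001)
  XOR R0, R3  → R0 = 120 XOR 9 = 113 (0b01110001)
Final: R0 = 113

113


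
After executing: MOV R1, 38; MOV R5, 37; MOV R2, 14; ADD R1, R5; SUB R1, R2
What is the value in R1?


Register state trace:
  MOV R1, 38  → R1 = 38
  MOV R5, 37  → R5 = 37
  MOV R2, 14  → R2 = 14
  ADD R1, R5  → R1 = 38 + 37 = 75
  SUB R1, R2  → R1 = 75 - 14 = 61
Final: R1 = 61

61


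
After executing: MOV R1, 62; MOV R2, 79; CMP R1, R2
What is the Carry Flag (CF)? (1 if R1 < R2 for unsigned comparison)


Register state trace:
  MOV R1, 62  → R1 = 62
  MOV R2, 79  → R2 = 79
  CMP R1, R2  → unsigned 62 - 79: borrow occurs
  62 < 79, so CF = 1
CF = 1

1


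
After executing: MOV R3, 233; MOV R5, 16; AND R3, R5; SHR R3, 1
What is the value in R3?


Register state trace:
  MOV R3, 233  → R3 = 233 (0b11101001)
  MOV R5, 16  → R5 = 16 (0b00010000)
  AND R3, R5  → R3 = 233 AND 16 = 0 (0b00000000)
  SHR R3, 1  → R3 = 0 >> 1 = 0
Final: R3 = 0

0


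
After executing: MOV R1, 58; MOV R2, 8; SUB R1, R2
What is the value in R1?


Register state trace:
  MOV R1, 58  → R1 = 58
  MOV R2, 8  → R2 = 8
  SUB R1, R2  → R1 = 58 - 8 = 50
Final: R1 = 50

50


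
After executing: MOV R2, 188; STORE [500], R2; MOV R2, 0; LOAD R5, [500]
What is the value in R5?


Register and memory trace:
  MOV R2, 188  → R2 = 188
  STORE [500], R2  → mem[500] = 188
  MOV R2, 0  → R2 = 0
  LOAD R5, [500]  → R5 = mem[500] = 188
Final: R5 = 188

188


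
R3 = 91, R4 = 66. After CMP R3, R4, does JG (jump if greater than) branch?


Trace:
  R3 = 91, R4 = 66
  CMP R3, R4  → compares 91 vs 66
  JG checks: is 91 greater than 66?
  91 > 66, so condition is true
Branch taken: Yes

Yes


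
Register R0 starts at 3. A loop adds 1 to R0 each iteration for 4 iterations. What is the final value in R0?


Starting value: R0 = 3
  Iter 1: R0 = 3 + 1 = 4
  Iter 2: R0 = 4 + 1 = 5
  Iter 3: R0 = 5 + 1 = 6
  Iter 4: R0 = 6 + 1 = 7
Final: R0 = 7

7


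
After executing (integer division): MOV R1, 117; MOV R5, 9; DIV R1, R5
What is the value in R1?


Register state trace:
  MOV R1, 117  → R1 = 117
  MOV R5, 9  → R5 = 9
  DIV R1, R5  → R1 = 117 // 9 = 13
Final: R1 = 13

13


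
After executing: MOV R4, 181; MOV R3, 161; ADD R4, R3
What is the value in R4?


Register state trace:
  MOV R4, 181  → R4 = 181
  MOV R3, 161  → R3 = 161
  ADD R4, R3  → R4 = 181 + 161 = 342
Final: R4 = 342

342
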